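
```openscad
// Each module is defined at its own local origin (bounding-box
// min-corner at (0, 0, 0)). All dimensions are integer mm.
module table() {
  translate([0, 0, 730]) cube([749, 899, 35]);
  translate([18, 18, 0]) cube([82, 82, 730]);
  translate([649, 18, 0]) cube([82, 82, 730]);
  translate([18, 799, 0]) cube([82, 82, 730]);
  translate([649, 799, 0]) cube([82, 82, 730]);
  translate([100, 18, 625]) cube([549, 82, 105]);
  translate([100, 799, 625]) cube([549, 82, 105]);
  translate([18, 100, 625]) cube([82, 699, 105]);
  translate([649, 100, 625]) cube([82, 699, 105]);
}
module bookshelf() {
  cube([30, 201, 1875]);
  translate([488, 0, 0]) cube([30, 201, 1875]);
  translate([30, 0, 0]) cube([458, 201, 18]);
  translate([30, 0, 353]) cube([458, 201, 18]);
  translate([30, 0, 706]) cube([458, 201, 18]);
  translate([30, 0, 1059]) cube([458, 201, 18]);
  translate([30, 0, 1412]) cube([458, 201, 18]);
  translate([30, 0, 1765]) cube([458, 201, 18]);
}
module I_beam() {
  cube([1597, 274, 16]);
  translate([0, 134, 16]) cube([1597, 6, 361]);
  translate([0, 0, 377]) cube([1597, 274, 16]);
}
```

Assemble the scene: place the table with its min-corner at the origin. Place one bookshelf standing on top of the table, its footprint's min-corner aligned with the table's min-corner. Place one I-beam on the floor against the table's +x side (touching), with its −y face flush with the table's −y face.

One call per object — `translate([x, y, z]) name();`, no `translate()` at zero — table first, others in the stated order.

table();
translate([0, 0, 765]) bookshelf();
translate([749, 0, 0]) I_beam();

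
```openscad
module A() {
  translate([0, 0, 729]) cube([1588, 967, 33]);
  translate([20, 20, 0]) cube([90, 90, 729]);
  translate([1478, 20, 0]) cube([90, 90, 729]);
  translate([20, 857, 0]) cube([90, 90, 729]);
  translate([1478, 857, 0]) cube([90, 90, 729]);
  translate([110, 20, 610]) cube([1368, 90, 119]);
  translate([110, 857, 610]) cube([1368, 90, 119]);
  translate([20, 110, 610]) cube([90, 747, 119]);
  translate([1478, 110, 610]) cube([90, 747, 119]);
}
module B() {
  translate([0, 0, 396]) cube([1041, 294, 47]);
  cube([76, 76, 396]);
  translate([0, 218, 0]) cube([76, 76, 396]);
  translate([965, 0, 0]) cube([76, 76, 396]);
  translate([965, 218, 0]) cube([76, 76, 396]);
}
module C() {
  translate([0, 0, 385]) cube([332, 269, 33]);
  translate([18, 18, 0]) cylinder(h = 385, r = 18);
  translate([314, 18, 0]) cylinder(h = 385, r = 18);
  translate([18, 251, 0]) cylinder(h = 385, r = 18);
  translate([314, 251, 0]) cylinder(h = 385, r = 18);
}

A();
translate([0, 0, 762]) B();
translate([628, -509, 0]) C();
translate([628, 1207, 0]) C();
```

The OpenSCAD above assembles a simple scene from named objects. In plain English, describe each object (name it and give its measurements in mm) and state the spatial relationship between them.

A is a rectangular dining table. The top is 1588×967×33 mm with its upper surface at z = 762 mm. It stands on four 90×90 mm square legs, each inset 20 mm from the nearest pair of top edges, running from the floor to the underside of the top. Four apron rails, 90 mm thick and 119 mm tall, run between adjacent legs with their top edges flush with the underside of the top and their outer faces flush with the legs' outer faces.

B is a bench: a 1041×294 mm seat slab, 47 mm thick, top at z = 443 mm, on four 76×76 mm square legs flush with the seat corners and standing on z = 0.

C is a four-legged stool. The seat is a 332×269×33 mm slab whose top surface is at z = 418 mm; four round legs, each 36 mm in diameter, run from the floor (z = 0) to the underside of the seat, each leg's axis is inset half a diameter from the nearest pair of seat edges (so the leg's bounding box is flush with the corner).

The bench is on top of the table. Two stools sit around the table at the −y, +y sides.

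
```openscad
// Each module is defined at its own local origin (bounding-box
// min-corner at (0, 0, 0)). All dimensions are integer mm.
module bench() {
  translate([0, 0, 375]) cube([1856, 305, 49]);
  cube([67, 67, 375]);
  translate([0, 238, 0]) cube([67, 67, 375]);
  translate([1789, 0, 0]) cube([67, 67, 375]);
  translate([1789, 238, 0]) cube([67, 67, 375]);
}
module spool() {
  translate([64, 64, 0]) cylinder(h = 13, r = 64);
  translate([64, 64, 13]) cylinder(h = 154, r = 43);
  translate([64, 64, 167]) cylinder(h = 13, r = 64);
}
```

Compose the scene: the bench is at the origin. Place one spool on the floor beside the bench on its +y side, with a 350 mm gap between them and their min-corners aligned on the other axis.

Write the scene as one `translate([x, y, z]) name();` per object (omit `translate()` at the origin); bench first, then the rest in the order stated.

bench();
translate([0, 655, 0]) spool();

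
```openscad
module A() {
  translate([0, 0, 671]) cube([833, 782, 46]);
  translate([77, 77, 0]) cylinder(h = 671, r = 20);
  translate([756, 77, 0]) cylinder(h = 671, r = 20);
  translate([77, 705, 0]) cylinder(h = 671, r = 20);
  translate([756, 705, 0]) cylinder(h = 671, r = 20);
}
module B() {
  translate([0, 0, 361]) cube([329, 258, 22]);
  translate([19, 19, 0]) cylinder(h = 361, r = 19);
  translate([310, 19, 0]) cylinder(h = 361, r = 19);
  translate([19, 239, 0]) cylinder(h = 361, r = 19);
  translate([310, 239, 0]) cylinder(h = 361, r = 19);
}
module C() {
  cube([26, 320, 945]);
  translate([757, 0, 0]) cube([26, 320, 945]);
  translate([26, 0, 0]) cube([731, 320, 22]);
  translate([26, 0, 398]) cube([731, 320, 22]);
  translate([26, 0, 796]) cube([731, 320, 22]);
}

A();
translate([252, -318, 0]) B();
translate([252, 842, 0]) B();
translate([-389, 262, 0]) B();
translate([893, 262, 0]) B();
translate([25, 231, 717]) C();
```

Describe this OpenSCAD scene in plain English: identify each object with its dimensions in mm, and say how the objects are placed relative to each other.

A is a table with a 833×782 mm rectangular top, 46 mm thick, top surface at z = 717 mm, supported by four round legs of 40 mm diameter, each leg's bounding box inset 57 mm from the nearest pair of top edges, running from the floor.

B is a four-legged stool. The seat is a 329×258×22 mm slab whose top surface is at z = 383 mm; four round legs, each 38 mm in diameter, run from the floor (z = 0) to the underside of the seat, each leg's axis is inset half a diameter from the nearest pair of seat edges (so the leg's bounding box is flush with the corner).

C is a bookshelf 783 mm wide overall, 320 mm deep and 945 mm tall. The two sides are 26 mm thick vertical panels. 3 horizontal shelves of 22 mm thickness span between the inner faces of the sides; the lowest shelf sits on the floor and shelves are stacked with a clear vertical gap of 376 mm between each pair.

Four stools sit around the table at the −y, +y, −x, +x sides. The bookshelf is on top of the table, centred.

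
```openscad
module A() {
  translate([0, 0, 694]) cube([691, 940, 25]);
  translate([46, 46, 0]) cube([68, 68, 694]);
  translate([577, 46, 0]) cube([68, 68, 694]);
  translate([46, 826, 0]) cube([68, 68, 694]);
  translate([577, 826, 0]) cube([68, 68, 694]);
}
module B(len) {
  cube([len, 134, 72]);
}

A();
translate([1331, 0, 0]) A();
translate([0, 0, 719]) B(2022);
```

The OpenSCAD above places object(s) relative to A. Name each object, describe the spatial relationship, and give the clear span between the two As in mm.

Second table starts at x = 1331; first ends at x = 691; clear span = 1331 − 691 = 640 mm.

A is a table. B is a beam. A beam spans the tops of two tables. The clear span between the two tables is 640 mm.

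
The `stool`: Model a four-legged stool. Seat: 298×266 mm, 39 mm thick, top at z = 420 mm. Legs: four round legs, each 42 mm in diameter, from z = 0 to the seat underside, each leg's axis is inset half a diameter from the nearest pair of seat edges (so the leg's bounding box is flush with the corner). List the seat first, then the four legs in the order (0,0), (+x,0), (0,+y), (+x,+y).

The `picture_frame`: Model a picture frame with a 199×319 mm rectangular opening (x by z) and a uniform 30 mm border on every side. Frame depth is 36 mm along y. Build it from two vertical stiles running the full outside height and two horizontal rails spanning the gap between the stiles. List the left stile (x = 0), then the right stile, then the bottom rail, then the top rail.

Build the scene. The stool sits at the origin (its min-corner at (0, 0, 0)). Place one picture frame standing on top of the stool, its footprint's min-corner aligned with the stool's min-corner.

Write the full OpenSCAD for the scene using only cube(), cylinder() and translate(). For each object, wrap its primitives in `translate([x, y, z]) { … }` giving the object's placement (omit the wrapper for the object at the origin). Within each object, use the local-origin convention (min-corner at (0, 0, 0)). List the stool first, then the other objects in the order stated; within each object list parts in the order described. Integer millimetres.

translate([0, 0, 381]) cube([298, 266, 39]);
translate([21, 21, 0]) cylinder(h = 381, r = 21);
translate([277, 21, 0]) cylinder(h = 381, r = 21);
translate([21, 245, 0]) cylinder(h = 381, r = 21);
translate([277, 245, 0]) cylinder(h = 381, r = 21);
translate([0, 0, 420]) {
  cube([30, 36, 379]);
  translate([229, 0, 0]) cube([30, 36, 379]);
  translate([30, 0, 0]) cube([199, 36, 30]);
  translate([30, 0, 349]) cube([199, 36, 30]);
}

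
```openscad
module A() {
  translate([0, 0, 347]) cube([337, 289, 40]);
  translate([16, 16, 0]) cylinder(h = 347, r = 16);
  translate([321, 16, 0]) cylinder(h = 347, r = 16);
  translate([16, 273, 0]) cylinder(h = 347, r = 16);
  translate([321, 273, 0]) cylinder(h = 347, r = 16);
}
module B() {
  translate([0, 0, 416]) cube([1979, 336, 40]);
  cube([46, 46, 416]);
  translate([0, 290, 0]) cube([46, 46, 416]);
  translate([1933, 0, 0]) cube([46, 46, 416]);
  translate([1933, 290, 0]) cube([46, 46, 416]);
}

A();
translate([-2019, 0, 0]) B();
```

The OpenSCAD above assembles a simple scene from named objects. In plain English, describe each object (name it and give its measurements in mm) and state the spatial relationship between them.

A is a four-legged stool. The seat is 337×289 mm, 40 mm thick, top at z = 387 mm. It stands on four round legs, each 32 mm in diameter, from z = 0 to the seat underside, each leg's axis is inset half a diameter from the nearest pair of seat edges (so the leg's bounding box is flush with the corner).

B is a long wooden bench with a 1979 mm (x) × 336 mm (y) seat, 40 mm thick, its top surface 456 mm above the floor. Four 46 mm square legs at the seat corners, flush with the edges, run from z = 0 to the seat underside.

The bench is on the floor beside the stool on its −x side.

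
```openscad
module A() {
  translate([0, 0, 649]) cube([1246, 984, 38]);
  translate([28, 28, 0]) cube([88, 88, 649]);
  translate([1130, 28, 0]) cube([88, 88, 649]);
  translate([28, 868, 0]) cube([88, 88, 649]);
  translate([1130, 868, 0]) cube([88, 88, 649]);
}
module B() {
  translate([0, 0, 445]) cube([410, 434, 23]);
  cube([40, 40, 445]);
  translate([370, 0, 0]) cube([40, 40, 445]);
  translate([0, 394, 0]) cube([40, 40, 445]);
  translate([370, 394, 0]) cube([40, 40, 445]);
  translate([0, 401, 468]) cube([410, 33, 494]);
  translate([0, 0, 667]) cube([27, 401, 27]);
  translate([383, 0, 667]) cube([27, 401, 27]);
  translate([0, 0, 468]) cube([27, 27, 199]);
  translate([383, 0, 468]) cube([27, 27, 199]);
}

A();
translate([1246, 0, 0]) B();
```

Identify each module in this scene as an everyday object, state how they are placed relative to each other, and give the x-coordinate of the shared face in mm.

A is a table. B is a chair. The chair is against the table's +x side, with their −y faces flush. The x-coordinate of the shared face is 1246 mm.

The table's +x face and the chair's −x face are both at x = 1246 mm.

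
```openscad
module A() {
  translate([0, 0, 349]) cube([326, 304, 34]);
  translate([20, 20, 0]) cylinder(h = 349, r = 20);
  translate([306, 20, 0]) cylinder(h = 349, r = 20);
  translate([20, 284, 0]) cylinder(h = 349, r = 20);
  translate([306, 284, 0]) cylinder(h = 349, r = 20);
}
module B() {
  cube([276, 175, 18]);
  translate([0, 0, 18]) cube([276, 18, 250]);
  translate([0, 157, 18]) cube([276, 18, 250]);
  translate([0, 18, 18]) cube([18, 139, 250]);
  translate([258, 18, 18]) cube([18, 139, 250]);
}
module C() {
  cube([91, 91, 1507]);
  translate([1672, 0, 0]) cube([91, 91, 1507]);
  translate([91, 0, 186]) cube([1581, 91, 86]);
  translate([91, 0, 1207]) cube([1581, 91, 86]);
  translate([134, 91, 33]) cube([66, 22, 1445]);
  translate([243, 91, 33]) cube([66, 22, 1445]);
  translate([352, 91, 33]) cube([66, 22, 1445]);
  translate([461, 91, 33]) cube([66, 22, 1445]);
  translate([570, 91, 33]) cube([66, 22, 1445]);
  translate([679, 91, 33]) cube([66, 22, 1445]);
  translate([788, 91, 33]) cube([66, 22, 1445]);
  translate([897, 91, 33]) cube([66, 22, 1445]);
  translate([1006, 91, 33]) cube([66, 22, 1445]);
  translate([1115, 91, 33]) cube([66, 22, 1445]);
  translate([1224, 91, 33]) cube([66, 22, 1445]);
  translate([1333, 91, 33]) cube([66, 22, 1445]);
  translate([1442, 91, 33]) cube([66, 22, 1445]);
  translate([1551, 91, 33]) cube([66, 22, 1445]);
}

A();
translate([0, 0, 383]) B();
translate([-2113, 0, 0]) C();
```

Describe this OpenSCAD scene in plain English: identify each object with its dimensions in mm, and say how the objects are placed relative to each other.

A is a four-legged stool. The seat is a 326×304×34 mm slab whose top surface is at z = 383 mm; four round legs, each 40 mm in diameter, run from the floor (z = 0) to the underside of the seat, each leg's axis is inset half a diameter from the nearest pair of seat edges (so the leg's bounding box is flush with the corner).

B is an open-topped rectangular box: outside dimensions 276×175×268 mm, with a uniform wall and base thickness of 18 mm. The base is a full 276×175 slab on the floor; four walls sit on top of the base. The front and back walls (the −y and +y sides) span the full width; the two side walls fit between them.

C is a fence section. Two 91×91 mm posts, 1507 mm tall, stand on the floor with a clear span of 1581 mm between their inner faces. Two horizontal rails of 91×86 mm section span the gap between the posts with their undersides at z = 186 mm and z = 1207 mm, flush with the posts' −y face. 14 pickets, each 66 mm wide, 22 mm thick and 1445 mm tall, are fixed to the +y face of the rails with their bottoms at z = 33 mm, evenly spaced across the span with equal gaps (rounded down to the nearest mm) at the −x end and between each pair — any rounding remainder accumulates at the +x end.

The open box is on top of the stool. The fence section is on the floor beside the stool on its −x side.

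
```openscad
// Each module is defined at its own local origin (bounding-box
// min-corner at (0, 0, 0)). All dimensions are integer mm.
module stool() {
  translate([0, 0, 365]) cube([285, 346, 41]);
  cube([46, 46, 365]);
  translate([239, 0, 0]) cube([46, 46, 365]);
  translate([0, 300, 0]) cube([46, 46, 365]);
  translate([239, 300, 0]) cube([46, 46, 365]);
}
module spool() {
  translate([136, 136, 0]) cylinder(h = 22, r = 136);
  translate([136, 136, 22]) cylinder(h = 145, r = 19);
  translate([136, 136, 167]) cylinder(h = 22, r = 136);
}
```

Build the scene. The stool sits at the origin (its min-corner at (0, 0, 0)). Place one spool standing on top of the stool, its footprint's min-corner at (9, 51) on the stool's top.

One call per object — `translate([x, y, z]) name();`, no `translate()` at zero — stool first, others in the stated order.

stool();
translate([9, 51, 406]) spool();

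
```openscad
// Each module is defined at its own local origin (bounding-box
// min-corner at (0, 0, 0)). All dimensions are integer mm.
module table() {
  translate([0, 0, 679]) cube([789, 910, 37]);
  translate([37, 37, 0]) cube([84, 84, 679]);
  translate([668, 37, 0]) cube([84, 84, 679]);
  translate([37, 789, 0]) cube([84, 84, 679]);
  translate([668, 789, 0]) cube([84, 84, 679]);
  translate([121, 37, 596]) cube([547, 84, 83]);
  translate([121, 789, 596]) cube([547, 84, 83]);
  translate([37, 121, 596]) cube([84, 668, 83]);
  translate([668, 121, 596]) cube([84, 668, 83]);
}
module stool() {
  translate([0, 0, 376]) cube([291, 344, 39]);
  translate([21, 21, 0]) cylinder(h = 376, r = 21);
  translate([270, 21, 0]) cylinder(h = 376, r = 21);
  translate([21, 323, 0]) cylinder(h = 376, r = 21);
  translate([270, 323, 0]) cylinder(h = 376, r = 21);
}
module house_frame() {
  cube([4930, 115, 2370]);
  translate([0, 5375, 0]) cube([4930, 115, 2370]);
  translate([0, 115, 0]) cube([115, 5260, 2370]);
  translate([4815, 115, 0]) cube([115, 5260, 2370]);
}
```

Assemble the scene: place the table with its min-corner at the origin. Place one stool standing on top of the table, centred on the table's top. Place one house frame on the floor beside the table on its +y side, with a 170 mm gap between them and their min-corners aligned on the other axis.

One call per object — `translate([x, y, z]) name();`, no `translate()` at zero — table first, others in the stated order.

table();
translate([249, 283, 716]) stool();
translate([0, 1080, 0]) house_frame();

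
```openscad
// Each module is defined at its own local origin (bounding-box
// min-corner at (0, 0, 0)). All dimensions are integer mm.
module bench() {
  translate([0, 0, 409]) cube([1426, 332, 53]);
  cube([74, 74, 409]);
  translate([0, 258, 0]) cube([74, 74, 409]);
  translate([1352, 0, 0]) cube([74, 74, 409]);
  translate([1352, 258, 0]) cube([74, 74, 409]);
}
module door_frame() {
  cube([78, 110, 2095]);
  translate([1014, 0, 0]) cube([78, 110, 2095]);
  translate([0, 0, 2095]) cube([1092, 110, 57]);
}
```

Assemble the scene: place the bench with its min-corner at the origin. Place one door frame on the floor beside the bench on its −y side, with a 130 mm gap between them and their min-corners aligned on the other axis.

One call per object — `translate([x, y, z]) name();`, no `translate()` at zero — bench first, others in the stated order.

bench();
translate([0, -240, 0]) door_frame();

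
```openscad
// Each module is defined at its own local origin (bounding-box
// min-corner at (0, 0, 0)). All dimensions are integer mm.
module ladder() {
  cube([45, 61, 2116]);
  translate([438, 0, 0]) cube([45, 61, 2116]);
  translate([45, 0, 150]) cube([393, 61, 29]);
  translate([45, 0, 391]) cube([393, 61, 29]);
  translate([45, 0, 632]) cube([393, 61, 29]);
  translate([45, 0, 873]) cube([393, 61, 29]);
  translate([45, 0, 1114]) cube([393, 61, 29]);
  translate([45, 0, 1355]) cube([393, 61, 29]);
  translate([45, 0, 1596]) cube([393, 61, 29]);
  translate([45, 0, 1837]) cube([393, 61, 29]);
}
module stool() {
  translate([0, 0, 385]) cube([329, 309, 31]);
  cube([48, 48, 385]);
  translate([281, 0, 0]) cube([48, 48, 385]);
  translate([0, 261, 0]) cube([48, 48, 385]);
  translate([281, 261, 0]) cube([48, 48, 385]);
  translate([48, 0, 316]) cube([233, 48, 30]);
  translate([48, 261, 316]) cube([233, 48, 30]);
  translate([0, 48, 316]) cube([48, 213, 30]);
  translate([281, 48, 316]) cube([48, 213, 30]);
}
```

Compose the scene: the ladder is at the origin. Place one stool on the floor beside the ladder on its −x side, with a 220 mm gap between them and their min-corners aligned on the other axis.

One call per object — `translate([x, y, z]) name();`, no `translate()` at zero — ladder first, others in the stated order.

ladder();
translate([-549, 0, 0]) stool();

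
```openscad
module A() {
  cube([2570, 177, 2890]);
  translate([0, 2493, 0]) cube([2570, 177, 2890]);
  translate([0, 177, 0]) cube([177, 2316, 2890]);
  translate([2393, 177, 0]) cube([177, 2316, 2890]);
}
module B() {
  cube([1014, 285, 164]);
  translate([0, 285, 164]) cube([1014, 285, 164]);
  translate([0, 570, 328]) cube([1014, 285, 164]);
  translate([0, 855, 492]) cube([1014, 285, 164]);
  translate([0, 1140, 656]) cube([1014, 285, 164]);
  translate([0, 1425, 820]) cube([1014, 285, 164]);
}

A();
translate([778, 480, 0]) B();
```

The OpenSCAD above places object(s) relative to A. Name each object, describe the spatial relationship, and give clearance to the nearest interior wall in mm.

A is a house frame. B is a staircase. The staircase sits inside the house frame, centred. The clearance to the nearest interior wall is 303 mm.

Clearances: x = 601, y = 303; minimum 303 mm.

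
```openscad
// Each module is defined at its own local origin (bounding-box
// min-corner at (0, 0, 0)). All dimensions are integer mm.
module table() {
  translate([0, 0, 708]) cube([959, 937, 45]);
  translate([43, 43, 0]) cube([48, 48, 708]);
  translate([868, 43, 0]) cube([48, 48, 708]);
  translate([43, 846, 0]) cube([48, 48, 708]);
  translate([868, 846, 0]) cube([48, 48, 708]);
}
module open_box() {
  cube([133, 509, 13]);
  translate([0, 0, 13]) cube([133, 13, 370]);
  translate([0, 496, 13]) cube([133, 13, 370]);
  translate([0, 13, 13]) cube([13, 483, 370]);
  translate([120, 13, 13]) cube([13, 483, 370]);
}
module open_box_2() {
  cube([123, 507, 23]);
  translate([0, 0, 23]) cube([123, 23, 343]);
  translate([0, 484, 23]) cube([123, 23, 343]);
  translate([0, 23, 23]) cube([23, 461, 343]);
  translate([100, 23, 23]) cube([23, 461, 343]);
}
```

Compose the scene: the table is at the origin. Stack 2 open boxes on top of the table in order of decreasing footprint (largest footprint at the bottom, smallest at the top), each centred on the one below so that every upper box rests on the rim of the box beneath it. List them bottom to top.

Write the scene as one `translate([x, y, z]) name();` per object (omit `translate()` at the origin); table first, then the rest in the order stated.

table();
translate([413, 214, 753]) open_box();
translate([418, 215, 1136]) open_box_2();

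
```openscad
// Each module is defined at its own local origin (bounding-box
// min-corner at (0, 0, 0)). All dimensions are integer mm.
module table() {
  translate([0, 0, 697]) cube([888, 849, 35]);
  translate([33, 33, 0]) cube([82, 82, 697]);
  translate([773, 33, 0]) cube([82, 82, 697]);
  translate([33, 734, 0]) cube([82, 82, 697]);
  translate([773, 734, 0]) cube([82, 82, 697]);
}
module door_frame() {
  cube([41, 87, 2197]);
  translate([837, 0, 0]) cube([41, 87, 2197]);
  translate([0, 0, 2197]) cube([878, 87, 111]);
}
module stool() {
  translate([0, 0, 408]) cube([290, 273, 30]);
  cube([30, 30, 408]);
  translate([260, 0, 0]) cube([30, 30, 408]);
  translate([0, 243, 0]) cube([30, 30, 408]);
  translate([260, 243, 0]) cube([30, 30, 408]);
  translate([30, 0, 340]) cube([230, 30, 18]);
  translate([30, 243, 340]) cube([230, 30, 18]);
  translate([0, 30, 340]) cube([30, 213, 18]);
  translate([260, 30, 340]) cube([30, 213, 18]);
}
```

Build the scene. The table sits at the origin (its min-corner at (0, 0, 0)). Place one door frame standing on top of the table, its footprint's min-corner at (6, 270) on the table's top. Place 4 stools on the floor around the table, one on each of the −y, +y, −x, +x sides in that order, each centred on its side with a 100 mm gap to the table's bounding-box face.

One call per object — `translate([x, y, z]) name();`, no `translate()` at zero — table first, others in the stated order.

table();
translate([6, 270, 732]) door_frame();
translate([299, -373, 0]) stool();
translate([299, 949, 0]) stool();
translate([-390, 288, 0]) stool();
translate([988, 288, 0]) stool();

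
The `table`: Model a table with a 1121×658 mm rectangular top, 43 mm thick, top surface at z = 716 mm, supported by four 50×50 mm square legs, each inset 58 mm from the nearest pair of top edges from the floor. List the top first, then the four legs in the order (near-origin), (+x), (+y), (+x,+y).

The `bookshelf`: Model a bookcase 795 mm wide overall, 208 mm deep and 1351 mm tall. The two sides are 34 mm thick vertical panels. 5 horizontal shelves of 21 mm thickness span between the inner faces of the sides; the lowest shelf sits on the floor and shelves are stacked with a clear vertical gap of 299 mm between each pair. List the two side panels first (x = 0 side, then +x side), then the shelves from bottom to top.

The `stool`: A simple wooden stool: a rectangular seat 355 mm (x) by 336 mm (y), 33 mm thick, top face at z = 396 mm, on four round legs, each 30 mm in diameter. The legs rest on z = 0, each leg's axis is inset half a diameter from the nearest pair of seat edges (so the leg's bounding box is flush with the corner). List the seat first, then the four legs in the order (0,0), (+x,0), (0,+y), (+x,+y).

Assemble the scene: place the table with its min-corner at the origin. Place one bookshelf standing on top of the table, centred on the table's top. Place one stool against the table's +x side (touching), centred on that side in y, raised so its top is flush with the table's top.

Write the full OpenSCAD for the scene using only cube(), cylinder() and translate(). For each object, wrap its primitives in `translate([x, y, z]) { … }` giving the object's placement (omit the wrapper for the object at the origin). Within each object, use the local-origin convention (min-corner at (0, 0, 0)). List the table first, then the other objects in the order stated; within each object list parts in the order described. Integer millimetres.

translate([0, 0, 673]) cube([1121, 658, 43]);
translate([58, 58, 0]) cube([50, 50, 673]);
translate([1013, 58, 0]) cube([50, 50, 673]);
translate([58, 550, 0]) cube([50, 50, 673]);
translate([1013, 550, 0]) cube([50, 50, 673]);
translate([163, 225, 716]) {
  cube([34, 208, 1351]);
  translate([761, 0, 0]) cube([34, 208, 1351]);
  translate([34, 0, 0]) cube([727, 208, 21]);
  translate([34, 0, 320]) cube([727, 208, 21]);
  translate([34, 0, 640]) cube([727, 208, 21]);
  translate([34, 0, 960]) cube([727, 208, 21]);
  translate([34, 0, 1280]) cube([727, 208, 21]);
}
translate([1121, 161, 320]) {
  translate([0, 0, 363]) cube([355, 336, 33]);
  translate([15, 15, 0]) cylinder(h = 363, r = 15);
  translate([340, 15, 0]) cylinder(h = 363, r = 15);
  translate([15, 321, 0]) cylinder(h = 363, r = 15);
  translate([340, 321, 0]) cylinder(h = 363, r = 15);
}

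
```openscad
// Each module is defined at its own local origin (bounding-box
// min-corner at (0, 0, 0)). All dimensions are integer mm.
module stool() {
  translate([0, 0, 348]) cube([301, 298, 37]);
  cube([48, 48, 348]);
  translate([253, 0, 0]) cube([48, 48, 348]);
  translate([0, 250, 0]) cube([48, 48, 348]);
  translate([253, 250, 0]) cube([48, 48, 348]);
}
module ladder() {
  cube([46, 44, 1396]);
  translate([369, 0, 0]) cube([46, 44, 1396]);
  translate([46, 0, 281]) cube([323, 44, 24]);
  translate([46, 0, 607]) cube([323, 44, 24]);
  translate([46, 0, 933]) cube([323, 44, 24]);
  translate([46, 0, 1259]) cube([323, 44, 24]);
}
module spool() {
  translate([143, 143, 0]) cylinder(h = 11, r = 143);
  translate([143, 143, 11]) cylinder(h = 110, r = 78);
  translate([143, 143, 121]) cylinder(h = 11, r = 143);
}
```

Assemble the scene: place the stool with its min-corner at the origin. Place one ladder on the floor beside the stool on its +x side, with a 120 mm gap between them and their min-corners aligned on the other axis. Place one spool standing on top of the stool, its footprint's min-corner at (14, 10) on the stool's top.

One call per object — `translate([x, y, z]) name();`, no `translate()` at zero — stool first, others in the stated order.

stool();
translate([421, 0, 0]) ladder();
translate([14, 10, 385]) spool();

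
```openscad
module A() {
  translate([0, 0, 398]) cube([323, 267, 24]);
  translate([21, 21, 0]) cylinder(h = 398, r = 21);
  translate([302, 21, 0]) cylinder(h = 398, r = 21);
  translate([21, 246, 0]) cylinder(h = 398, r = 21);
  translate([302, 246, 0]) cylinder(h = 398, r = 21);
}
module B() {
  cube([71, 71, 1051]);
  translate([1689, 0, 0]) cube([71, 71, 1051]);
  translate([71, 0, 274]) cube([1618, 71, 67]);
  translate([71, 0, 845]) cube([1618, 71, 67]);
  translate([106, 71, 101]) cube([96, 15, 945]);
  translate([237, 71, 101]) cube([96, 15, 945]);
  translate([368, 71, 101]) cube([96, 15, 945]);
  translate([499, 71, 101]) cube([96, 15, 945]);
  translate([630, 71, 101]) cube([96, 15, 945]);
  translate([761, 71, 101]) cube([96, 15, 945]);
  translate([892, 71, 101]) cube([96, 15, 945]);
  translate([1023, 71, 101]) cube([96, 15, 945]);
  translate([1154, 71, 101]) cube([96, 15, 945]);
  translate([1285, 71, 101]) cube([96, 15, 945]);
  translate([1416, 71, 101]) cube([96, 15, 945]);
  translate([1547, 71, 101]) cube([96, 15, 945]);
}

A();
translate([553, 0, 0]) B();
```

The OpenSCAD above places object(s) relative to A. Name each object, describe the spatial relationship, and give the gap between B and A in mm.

The fence section's nearest face is 230 mm from the stool's +x face.

A is a stool. B is a fence section. The fence section is on the floor beside the stool on its +x side. The gap between the fence section and the stool is 230 mm.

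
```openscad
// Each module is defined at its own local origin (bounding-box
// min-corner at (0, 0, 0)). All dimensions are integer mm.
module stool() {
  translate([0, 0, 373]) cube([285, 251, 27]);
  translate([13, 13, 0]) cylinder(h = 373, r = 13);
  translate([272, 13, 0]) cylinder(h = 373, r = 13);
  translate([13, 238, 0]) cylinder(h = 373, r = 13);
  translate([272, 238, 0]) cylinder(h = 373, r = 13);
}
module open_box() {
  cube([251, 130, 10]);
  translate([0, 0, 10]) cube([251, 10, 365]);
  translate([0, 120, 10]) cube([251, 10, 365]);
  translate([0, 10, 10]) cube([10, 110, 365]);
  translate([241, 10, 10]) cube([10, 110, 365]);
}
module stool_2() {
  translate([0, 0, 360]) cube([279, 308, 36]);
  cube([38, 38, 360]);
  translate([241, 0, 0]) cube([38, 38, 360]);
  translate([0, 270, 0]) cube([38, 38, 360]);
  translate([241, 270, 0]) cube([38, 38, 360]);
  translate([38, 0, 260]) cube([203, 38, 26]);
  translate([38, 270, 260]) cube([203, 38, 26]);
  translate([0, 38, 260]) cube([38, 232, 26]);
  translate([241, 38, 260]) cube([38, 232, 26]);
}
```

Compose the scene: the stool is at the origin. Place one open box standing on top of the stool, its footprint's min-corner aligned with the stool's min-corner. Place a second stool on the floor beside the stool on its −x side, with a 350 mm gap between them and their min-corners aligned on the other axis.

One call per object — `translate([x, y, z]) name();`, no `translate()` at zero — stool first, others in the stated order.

stool();
translate([0, 0, 400]) open_box();
translate([-629, 0, 0]) stool_2();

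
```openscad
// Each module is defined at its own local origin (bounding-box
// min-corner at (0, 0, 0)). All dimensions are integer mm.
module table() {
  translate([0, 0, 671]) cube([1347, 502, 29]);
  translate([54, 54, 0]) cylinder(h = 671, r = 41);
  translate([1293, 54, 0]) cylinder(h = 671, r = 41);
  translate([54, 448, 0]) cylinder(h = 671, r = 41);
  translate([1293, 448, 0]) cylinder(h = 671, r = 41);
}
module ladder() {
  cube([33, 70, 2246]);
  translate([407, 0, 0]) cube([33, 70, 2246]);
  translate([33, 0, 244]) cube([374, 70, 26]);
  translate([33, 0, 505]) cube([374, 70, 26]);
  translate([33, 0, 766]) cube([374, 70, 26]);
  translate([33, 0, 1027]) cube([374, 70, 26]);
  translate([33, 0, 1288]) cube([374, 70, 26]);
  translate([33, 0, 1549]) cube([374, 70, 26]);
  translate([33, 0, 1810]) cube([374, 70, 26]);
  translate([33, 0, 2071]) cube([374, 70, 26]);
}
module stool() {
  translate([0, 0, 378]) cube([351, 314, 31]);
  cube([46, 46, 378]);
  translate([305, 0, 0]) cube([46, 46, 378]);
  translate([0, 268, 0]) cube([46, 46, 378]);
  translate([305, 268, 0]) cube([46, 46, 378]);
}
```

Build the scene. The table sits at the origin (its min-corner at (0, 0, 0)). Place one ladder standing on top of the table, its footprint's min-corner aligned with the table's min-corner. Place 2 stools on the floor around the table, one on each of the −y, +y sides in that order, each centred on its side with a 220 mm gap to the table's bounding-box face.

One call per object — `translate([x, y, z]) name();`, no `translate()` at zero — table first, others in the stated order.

table();
translate([0, 0, 700]) ladder();
translate([498, -534, 0]) stool();
translate([498, 722, 0]) stool();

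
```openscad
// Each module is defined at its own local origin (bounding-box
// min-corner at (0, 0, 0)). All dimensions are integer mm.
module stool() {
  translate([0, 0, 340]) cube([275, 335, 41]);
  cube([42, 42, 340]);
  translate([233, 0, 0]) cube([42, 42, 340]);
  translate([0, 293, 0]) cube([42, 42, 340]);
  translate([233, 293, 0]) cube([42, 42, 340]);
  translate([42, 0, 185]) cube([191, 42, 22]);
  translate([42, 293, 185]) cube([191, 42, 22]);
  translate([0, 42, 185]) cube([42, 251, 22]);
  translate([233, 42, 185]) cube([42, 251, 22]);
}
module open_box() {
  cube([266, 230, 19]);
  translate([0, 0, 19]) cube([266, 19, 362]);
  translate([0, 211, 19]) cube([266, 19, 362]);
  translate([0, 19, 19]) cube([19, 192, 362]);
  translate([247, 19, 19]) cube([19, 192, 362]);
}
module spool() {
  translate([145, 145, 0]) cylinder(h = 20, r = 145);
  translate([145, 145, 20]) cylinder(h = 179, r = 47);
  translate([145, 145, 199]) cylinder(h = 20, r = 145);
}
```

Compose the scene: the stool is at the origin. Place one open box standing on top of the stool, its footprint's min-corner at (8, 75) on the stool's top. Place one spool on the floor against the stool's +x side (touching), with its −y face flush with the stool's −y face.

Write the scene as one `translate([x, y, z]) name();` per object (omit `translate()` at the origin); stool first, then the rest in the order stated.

stool();
translate([8, 75, 381]) open_box();
translate([275, 0, 0]) spool();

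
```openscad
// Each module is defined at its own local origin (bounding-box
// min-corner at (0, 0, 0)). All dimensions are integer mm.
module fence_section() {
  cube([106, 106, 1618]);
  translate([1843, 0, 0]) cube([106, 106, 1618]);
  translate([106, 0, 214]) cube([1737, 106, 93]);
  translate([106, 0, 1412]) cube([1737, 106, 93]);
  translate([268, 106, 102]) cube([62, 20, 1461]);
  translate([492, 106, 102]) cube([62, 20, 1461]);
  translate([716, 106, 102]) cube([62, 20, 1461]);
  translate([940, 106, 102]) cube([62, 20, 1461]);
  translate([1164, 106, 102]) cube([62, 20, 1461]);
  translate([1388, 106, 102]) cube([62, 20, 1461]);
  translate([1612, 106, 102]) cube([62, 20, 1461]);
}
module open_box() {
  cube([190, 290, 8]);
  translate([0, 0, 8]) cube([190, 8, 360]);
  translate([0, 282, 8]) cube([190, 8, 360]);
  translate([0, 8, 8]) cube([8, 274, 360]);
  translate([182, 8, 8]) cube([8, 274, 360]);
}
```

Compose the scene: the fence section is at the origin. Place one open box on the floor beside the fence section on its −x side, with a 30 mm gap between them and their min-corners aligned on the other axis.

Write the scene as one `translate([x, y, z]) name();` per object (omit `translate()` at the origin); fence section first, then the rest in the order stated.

fence_section();
translate([-220, 0, 0]) open_box();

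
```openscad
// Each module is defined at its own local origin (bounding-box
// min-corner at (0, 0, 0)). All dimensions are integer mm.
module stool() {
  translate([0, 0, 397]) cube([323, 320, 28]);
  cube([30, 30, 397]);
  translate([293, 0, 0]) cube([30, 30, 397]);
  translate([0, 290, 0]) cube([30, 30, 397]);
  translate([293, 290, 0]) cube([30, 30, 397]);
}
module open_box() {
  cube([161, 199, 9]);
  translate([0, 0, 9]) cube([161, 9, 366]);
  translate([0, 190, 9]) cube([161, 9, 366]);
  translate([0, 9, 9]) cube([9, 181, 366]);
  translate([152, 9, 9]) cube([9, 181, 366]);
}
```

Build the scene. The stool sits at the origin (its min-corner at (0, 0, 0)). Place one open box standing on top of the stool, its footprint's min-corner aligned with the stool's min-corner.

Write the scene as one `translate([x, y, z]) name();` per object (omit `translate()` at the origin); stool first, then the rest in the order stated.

stool();
translate([0, 0, 425]) open_box();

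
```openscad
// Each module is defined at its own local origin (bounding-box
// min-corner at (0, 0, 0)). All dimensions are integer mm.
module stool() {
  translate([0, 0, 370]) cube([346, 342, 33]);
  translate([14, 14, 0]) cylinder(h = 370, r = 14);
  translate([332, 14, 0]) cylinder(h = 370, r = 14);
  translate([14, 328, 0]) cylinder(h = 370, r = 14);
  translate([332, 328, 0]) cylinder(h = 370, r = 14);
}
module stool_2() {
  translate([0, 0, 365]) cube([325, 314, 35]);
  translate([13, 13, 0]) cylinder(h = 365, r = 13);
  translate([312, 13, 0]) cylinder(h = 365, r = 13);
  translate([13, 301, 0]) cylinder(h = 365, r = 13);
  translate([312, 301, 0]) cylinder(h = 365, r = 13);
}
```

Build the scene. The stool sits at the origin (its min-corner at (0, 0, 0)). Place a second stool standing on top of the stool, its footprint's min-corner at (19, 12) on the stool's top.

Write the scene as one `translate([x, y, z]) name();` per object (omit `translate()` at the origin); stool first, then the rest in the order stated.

stool();
translate([19, 12, 403]) stool_2();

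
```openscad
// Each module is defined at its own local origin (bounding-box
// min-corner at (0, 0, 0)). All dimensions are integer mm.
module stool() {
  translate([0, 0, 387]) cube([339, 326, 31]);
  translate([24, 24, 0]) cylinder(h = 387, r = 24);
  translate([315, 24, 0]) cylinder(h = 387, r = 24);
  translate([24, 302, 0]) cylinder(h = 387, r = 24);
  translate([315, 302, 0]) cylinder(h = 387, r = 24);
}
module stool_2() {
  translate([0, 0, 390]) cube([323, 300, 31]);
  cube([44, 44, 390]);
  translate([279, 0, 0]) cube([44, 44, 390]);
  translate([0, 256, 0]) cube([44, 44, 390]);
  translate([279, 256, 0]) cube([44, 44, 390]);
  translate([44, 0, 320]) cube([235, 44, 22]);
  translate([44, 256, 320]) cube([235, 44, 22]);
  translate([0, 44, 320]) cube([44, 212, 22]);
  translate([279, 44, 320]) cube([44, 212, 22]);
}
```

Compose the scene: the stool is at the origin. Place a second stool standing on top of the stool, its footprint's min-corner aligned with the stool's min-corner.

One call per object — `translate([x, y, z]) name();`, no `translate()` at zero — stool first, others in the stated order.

stool();
translate([0, 0, 418]) stool_2();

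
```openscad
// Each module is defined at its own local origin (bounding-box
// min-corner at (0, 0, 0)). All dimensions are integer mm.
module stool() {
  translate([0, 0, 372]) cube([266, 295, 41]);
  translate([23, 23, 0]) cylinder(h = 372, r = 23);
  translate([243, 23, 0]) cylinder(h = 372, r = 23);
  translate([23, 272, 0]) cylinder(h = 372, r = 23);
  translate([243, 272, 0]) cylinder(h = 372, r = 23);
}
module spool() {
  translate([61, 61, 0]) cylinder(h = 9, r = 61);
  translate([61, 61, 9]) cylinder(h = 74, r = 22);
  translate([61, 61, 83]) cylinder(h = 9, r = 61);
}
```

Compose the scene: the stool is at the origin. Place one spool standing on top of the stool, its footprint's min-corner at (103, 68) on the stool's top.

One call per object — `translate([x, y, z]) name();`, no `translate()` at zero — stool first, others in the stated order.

stool();
translate([103, 68, 413]) spool();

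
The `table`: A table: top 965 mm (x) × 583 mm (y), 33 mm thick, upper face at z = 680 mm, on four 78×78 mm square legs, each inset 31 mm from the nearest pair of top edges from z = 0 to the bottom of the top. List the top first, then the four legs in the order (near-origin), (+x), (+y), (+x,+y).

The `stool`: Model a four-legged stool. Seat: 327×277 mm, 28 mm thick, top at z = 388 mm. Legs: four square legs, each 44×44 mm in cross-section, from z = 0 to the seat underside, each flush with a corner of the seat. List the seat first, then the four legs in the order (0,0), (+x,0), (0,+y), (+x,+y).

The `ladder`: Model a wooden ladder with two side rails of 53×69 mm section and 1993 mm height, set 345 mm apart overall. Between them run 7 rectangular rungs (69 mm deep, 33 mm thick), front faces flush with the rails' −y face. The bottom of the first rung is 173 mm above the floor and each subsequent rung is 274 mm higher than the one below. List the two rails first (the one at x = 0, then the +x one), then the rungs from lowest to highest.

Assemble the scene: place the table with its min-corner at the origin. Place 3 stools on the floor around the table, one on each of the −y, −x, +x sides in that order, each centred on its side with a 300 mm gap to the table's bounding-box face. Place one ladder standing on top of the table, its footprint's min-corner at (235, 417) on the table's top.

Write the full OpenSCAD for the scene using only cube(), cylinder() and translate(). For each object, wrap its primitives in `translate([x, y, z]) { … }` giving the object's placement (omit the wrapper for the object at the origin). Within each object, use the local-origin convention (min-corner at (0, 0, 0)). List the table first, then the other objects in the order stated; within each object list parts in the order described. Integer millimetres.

translate([0, 0, 647]) cube([965, 583, 33]);
translate([31, 31, 0]) cube([78, 78, 647]);
translate([856, 31, 0]) cube([78, 78, 647]);
translate([31, 474, 0]) cube([78, 78, 647]);
translate([856, 474, 0]) cube([78, 78, 647]);
translate([319, -577, 0]) {
  translate([0, 0, 360]) cube([327, 277, 28]);
  cube([44, 44, 360]);
  translate([283, 0, 0]) cube([44, 44, 360]);
  translate([0, 233, 0]) cube([44, 44, 360]);
  translate([283, 233, 0]) cube([44, 44, 360]);
}
translate([-627, 153, 0]) {
  translate([0, 0, 360]) cube([327, 277, 28]);
  cube([44, 44, 360]);
  translate([283, 0, 0]) cube([44, 44, 360]);
  translate([0, 233, 0]) cube([44, 44, 360]);
  translate([283, 233, 0]) cube([44, 44, 360]);
}
translate([1265, 153, 0]) {
  translate([0, 0, 360]) cube([327, 277, 28]);
  cube([44, 44, 360]);
  translate([283, 0, 0]) cube([44, 44, 360]);
  translate([0, 233, 0]) cube([44, 44, 360]);
  translate([283, 233, 0]) cube([44, 44, 360]);
}
translate([235, 417, 680]) {
  cube([53, 69, 1993]);
  translate([292, 0, 0]) cube([53, 69, 1993]);
  translate([53, 0, 173]) cube([239, 69, 33]);
  translate([53, 0, 447]) cube([239, 69, 33]);
  translate([53, 0, 721]) cube([239, 69, 33]);
  translate([53, 0, 995]) cube([239, 69, 33]);
  translate([53, 0, 1269]) cube([239, 69, 33]);
  translate([53, 0, 1543]) cube([239, 69, 33]);
  translate([53, 0, 1817]) cube([239, 69, 33]);
}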